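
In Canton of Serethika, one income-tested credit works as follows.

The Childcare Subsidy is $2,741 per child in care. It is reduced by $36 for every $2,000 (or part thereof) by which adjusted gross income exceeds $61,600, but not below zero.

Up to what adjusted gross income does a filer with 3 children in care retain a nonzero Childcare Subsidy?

Full credit = 3 × $2,741 = $8,223.
After 228 increments the reduction is 228 × $36 = $8,208, leaving $15; one more increment wipes it out. Increment 228 ends at excess 228 × $2,000 = $456,000, so the highest qualifying income is $61,600 + $456,000 = $517,600.

$517,600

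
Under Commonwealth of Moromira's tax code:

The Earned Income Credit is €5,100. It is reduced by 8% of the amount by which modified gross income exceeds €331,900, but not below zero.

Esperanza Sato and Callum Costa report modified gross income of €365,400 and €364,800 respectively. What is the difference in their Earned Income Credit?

€48

Esperanza (€365,400): Earned Income Credit: 8% of the €33,500 excess over €331,900 is €2,680; credit = €5,100 − €2,680 = €2,420.
Callum (€364,800): Earned Income Credit: 8% of the €32,900 excess over €331,900 is €2,632; credit = €5,100 − €2,632 = €2,468.
Difference: |€2,420 − €2,468| = €48.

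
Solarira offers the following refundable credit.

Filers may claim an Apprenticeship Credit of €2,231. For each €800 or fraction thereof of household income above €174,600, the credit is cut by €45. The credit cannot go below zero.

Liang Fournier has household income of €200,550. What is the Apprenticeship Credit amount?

€746

Apprenticeship Credit: income exceeds €174,600 by €25,950, which is 33 full-or-partial €800 increments; reduction = 33 × €45 = €1,485, leaving €746.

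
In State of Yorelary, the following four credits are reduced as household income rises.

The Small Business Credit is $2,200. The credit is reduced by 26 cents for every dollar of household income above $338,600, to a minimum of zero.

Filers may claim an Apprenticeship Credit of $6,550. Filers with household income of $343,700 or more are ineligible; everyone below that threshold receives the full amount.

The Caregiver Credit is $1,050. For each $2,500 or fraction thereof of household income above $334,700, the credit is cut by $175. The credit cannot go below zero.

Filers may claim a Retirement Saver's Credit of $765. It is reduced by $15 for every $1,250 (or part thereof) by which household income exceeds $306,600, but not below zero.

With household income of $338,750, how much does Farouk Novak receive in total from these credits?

Small Business Credit: 26% of the $150 excess over $338,600 is $39; credit = $2,200 − $39 = $2,161.
Apprenticeship Credit: $338,750 is below the $343,700 cutoff, so the full $6,550 applies.
Caregiver Credit: income exceeds $334,700 by $4,050, which is 2 full-or-partial $2,500 increments; reduction = 2 × $175 = $350, leaving $700.
Retirement Saver's Credit: income exceeds $306,600 by $32,150, which is 26 full-or-partial $1,250 increments; reduction = 26 × $15 = $390, leaving $375.
Total: $2,161 + $6,550 + $700 + $375 = $9,786.

$9,786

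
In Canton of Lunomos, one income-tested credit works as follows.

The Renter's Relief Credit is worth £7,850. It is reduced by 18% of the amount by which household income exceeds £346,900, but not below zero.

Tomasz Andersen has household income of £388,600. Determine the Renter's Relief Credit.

£344

Renter's Relief Credit: 18% of the £41,700 excess over £346,900 is £7,506; credit = £7,850 − £7,506 = £344.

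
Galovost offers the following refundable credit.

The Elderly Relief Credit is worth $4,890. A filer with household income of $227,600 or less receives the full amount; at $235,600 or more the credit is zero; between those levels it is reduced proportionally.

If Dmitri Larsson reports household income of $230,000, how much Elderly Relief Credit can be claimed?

Elderly Relief Credit: $230,000 is $2,400 into a $8,000 phase-out range, leaving 5,600/8,000 of the credit: $4,890 × 5,600/8,000 = $3,423.

$3,423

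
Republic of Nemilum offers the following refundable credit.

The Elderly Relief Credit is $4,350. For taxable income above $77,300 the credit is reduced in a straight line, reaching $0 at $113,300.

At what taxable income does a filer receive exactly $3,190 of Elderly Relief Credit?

$86,900

$3,190 is 3,190/4,350 of the full $4,350, so 1,160/4,350 of the $36,000 range has been used: income = $77,300 + $36,000 × 1,160/4,350 = $86,900.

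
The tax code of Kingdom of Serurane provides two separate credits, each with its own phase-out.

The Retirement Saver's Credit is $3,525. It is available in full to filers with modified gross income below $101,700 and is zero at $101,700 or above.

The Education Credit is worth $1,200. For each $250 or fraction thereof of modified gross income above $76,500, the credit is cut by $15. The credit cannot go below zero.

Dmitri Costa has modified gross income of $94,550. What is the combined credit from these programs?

$3,630

Retirement Saver's Credit: $94,550 is below the $101,700 cutoff, so the full $3,525 applies.
Education Credit: income exceeds $76,500 by $18,050, which is 73 full-or-partial $250 increments; reduction = 73 × $15 = $1,095, leaving $105.
Total: $3,525 + $105 = $3,630.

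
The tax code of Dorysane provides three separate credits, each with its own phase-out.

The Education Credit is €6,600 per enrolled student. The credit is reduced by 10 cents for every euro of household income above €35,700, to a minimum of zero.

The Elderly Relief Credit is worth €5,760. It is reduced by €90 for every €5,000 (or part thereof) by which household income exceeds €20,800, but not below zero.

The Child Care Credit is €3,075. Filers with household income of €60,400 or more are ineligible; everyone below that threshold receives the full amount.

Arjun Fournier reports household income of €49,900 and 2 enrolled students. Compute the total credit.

€20,075

Education Credit: base = 2 × €6,600 = €13,200. 10% of the €14,200 excess over €35,700 is €1,420; credit = €13,200 − €1,420 = €11,780.
Elderly Relief Credit: income exceeds €20,800 by €29,100, which is 6 full-or-partial €5,000 increments; reduction = 6 × €90 = €540, leaving €5,220.
Child Care Credit: €49,900 is below the €60,400 cutoff, so the full €3,075 applies.
Total: €11,780 + €5,220 + €3,075 = €20,075.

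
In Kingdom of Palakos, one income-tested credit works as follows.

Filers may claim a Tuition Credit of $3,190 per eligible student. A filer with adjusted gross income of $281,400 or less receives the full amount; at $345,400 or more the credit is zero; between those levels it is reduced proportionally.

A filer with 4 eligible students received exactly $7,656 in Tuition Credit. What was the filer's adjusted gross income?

$307,000

Full credit = 4 × $3,190 = $12,760.
$7,656 is 7,656/12,760 of the full $12,760, so 5,104/12,760 of the $64,000 range has been used: income = $281,400 + $64,000 × 5,104/12,760 = $307,000.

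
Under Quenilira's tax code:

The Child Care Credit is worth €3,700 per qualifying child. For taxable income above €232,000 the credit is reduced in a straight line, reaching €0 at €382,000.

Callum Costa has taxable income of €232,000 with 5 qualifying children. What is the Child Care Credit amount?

Child Care Credit: base = 5 × €3,700 = €18,500. €232,000 is at or below the €232,000 threshold, so the full €18,500 applies.

€18,500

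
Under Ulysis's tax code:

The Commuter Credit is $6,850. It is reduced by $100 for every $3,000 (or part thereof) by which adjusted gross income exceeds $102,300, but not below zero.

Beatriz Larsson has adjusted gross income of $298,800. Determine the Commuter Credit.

$250

Commuter Credit: income exceeds $102,300 by $196,500, which is 66 full-or-partial $3,000 increments; reduction = 66 × $100 = $6,600, leaving $250.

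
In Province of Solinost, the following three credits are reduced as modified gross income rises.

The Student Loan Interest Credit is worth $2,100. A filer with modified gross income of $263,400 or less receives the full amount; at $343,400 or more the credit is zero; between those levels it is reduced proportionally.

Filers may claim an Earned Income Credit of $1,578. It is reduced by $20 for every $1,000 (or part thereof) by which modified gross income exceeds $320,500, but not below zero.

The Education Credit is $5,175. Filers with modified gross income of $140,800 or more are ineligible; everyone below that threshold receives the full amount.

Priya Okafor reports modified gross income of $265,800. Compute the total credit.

$3,615

Student Loan Interest Credit: $265,800 is $2,400 into a $80,000 phase-out range, leaving 77,600/80,000 of the credit: $2,100 × 77,600/80,000 = $2,037.
Earned Income Credit: $265,800 is at or below the $320,500 threshold, so the full $1,578 applies.
Education Credit: $265,800 meets or exceeds the $140,800 cutoff, so the credit is $0.
Total: $2,037 + $1,578 + $0 = $3,615.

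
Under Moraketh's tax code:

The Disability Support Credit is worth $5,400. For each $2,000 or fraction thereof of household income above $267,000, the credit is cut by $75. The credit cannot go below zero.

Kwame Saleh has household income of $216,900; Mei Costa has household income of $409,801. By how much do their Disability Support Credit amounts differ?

$5,400

Kwame ($216,900): Disability Support Credit: $216,900 is at or below the $267,000 threshold, so the full $5,400 applies.
Mei ($409,801): Disability Support Credit: income exceeds $267,000 by $142,801 → 72 increments × $75 = $5,400 ≥ base, so the credit is $0.
Difference: |$5,400 − $0| = $5,400.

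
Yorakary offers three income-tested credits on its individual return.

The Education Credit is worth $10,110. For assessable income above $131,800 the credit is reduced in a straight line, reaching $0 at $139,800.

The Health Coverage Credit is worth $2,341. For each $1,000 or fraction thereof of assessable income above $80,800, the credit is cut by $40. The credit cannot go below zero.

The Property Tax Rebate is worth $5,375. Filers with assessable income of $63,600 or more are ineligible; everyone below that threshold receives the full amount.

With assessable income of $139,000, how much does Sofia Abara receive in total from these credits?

Education Credit: $139,000 is $7,200 into a $8,000 phase-out range, leaving 800/8,000 of the credit: $10,110 × 800/8,000 = $1,011.
Health Coverage Credit: income exceeds $80,800 by $58,200 → 59 increments × $40 = $2,360 ≥ base, so the credit is $0.
Property Tax Rebate: $139,000 meets or exceeds the $63,600 cutoff, so the credit is $0.
Total: $1,011 + $0 + $0 = $1,011.

$1,011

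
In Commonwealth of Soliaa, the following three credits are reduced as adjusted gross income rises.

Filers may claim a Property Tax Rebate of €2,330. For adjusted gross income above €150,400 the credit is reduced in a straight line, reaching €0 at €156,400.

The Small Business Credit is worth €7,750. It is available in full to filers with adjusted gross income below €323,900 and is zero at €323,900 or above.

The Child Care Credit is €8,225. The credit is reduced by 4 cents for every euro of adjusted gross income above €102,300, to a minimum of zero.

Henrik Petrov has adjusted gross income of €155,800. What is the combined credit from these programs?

€14,068

Property Tax Rebate: €155,800 is €5,400 into a €6,000 phase-out range, leaving 600/6,000 of the credit: €2,330 × 600/6,000 = €233.
Small Business Credit: €155,800 is below the €323,900 cutoff, so the full €7,750 applies.
Child Care Credit: 4% of the €53,500 excess over €102,300 is €2,140; credit = €8,225 − €2,140 = €6,085.
Total: €233 + €7,750 + €6,085 = €14,068.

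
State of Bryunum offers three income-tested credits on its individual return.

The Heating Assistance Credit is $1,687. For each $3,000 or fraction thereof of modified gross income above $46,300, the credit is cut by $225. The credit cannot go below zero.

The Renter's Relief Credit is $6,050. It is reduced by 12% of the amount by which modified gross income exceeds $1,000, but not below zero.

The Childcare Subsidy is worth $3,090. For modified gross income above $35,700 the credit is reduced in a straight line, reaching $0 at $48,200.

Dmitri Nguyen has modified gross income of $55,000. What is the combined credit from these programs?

$1,012

Heating Assistance Credit: income exceeds $46,300 by $8,700, which is 3 full-or-partial $3,000 increments; reduction = 3 × $225 = $675, leaving $1,012.
Renter's Relief Credit: 12% of the $54,000 excess over $1,000 is $6,480 ≥ base, so the credit is $0.
Childcare Subsidy: $55,000 is at or above $48,200, so the credit is $0.
Total: $1,012 + $0 + $0 = $1,012.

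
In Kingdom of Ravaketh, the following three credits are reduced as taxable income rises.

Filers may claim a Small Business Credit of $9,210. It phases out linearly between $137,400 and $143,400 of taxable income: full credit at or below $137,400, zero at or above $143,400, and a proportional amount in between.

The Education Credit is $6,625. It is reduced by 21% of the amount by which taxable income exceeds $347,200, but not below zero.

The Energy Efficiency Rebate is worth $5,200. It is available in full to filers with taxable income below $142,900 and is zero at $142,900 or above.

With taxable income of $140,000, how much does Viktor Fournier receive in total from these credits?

Small Business Credit: $140,000 is $2,600 into a $6,000 phase-out range, leaving 3,400/6,000 of the credit: $9,210 × 3,400/6,000 = $5,219.
Education Credit: $140,000 is at or below the $347,200 threshold, so the full $6,625 applies.
Energy Efficiency Rebate: $140,000 is below the $142,900 cutoff, so the full $5,200 applies.
Total: $5,219 + $6,625 + $5,200 = $17,044.

$17,044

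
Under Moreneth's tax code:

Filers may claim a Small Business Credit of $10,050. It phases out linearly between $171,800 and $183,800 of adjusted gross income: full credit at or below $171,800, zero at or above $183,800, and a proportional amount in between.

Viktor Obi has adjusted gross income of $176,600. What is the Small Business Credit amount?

$6,030

Small Business Credit: $176,600 is $4,800 into a $12,000 phase-out range, leaving 7,200/12,000 of the credit: $10,050 × 7,200/12,000 = $6,030.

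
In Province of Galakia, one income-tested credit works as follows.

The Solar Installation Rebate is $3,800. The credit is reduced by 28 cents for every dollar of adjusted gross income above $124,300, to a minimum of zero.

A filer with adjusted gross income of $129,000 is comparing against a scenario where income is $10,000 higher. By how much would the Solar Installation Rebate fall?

At $129,000 — 28% of the $4,700 excess over $124,300 is $1,316; credit = $3,800 − $1,316 = $2,484.
At $139,000 — 28% of the $14,700 excess over $124,300 is $4,116 ≥ base, so the credit is $0.
Lost: $2,484 − $0 = $2,484.

$2,484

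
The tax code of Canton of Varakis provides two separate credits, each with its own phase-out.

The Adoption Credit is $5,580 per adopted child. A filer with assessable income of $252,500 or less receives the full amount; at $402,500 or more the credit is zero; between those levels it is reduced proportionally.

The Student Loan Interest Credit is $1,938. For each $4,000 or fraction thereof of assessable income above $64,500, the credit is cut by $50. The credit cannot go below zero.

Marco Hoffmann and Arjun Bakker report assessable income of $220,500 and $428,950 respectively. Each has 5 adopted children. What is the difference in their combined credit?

$27,900

Marco ($220,500): Adoption Credit: base = 5 × $5,580 = $27,900. $220,500 is at or below the $252,500 threshold, so the full $27,900 applies. Student Loan Interest Credit: income exceeds $64,500 by $156,000 → 39 increments × $50 = $1,950 ≥ base, so the credit is $0. total $27,900 + $0 = $27,900
Arjun ($428,950): Adoption Credit: base = 5 × $5,580 = $27,900. $428,950 is at or above $402,500, so the credit is $0. Student Loan Interest Credit: income exceeds $64,500 by $364,450 → 92 increments × $50 = $4,600 ≥ base, so the credit is $0. total $0 + $0 = $0
Difference: |$27,900 − $0| = $27,900.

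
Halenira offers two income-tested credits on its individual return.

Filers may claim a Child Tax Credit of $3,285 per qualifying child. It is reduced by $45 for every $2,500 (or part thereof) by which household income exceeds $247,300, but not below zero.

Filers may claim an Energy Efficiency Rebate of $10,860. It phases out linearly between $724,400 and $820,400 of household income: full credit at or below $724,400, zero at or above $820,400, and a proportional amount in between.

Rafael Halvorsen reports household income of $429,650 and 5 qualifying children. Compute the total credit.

$24,000

Child Tax Credit: base = 5 × $3,285 = $16,425. income exceeds $247,300 by $182,350, which is 73 full-or-partial $2,500 increments; reduction = 73 × $45 = $3,285, leaving $13,140.
Energy Efficiency Rebate: $429,650 is at or below the $724,400 threshold, so the full $10,860 applies.
Total: $13,140 + $10,860 = $24,000.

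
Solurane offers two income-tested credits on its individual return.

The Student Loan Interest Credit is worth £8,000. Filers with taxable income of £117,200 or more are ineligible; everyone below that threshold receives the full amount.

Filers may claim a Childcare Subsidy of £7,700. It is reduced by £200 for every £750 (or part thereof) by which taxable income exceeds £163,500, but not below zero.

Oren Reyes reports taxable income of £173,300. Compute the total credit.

£4,900

Student Loan Interest Credit: £173,300 meets or exceeds the £117,200 cutoff, so the credit is £0.
Childcare Subsidy: income exceeds £163,500 by £9,800, which is 14 full-or-partial £750 increments; reduction = 14 × £200 = £2,800, leaving £4,900.
Total: £0 + £4,900 = £4,900.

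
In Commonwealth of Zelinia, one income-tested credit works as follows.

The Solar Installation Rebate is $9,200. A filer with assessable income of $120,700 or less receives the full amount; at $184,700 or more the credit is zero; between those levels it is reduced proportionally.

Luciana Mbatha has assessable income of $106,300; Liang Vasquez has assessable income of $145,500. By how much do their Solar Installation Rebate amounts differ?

$3,565

Luciana ($106,300): Solar Installation Rebate: $106,300 is at or below the $120,700 threshold, so the full $9,200 applies.
Liang ($145,500): Solar Installation Rebate: $145,500 is $24,800 into a $64,000 phase-out range, leaving 39,200/64,000 of the credit: $9,200 × 39,200/64,000 = $5,635.
Difference: |$9,200 − $5,635| = $3,565.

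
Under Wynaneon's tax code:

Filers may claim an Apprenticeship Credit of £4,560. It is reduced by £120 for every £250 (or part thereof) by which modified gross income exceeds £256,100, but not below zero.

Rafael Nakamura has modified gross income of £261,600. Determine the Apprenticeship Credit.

Apprenticeship Credit: income exceeds £256,100 by £5,500, which is 22 full-or-partial £250 increments; reduction = 22 × £120 = £2,640, leaving £1,920.

£1,920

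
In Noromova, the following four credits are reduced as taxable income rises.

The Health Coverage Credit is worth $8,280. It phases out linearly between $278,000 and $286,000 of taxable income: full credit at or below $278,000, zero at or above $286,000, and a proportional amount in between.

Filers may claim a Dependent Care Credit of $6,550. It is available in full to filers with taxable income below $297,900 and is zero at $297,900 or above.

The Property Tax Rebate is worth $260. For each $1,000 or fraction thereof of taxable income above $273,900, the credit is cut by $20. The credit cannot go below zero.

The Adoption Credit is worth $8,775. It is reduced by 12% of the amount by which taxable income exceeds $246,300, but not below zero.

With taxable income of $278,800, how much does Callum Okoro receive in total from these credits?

$19,037

Health Coverage Credit: $278,800 is $800 into a $8,000 phase-out range, leaving 7,200/8,000 of the credit: $8,280 × 7,200/8,000 = $7,452.
Dependent Care Credit: $278,800 is below the $297,900 cutoff, so the full $6,550 applies.
Property Tax Rebate: income exceeds $273,900 by $4,900, which is 5 full-or-partial $1,000 increments; reduction = 5 × $20 = $100, leaving $160.
Adoption Credit: 12% of the $32,500 excess over $246,300 is $3,900; credit = $8,775 − $3,900 = $4,875.
Total: $7,452 + $6,550 + $160 + $4,875 = $19,037.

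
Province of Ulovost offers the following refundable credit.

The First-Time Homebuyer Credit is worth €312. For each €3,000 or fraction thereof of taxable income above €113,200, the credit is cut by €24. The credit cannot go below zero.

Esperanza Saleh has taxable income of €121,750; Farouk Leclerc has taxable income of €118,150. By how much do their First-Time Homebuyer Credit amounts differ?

Esperanza (€121,750): First-Time Homebuyer Credit: income exceeds €113,200 by €8,550, which is 3 full-or-partial €3,000 increments; reduction = 3 × €24 = €72, leaving €240.
Farouk (€118,150): First-Time Homebuyer Credit: income exceeds €113,200 by €4,950, which is 2 full-or-partial €3,000 increments; reduction = 2 × €24 = €48, leaving €264.
Difference: |€240 − €264| = €24.

€24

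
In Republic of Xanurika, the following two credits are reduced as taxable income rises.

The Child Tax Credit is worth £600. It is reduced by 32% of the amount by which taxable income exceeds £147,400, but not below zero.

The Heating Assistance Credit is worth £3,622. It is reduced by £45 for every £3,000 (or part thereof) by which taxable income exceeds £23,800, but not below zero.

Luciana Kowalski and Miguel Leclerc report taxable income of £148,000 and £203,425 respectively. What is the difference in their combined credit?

Luciana (£148,000): Child Tax Credit: 32% of the £600 excess over £147,400 is £192; credit = £600 − £192 = £408. Heating Assistance Credit: income exceeds £23,800 by £124,200, which is 42 full-or-partial £3,000 increments; reduction = 42 × £45 = £1,890, leaving £1,732. total £408 + £1,732 = £2,140
Miguel (£203,425): Child Tax Credit: 32% of the £56,025 excess over £147,400 is £17,928 ≥ base, so the credit is £0. Heating Assistance Credit: income exceeds £23,800 by £179,625, which is 60 full-or-partial £3,000 increments; reduction = 60 × £45 = £2,700, leaving £922. total £0 + £922 = £922
Difference: |£2,140 − £922| = £1,218.

£1,218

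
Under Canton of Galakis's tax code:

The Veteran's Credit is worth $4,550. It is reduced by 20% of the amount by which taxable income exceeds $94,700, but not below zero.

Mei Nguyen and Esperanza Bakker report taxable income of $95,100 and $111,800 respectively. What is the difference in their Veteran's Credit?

$3,340

Mei ($95,100): Veteran's Credit: 20% of the $400 excess over $94,700 is $80; credit = $4,550 − $80 = $4,470.
Esperanza ($111,800): Veteran's Credit: 20% of the $17,100 excess over $94,700 is $3,420; credit = $4,550 − $3,420 = $1,130.
Difference: |$4,470 − $1,130| = $3,340.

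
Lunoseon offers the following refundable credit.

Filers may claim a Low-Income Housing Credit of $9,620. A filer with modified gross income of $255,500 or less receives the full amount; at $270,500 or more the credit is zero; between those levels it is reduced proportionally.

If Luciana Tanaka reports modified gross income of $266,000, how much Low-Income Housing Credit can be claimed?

$2,886

Low-Income Housing Credit: $266,000 is $10,500 into a $15,000 phase-out range, leaving 4,500/15,000 of the credit: $9,620 × 4,500/15,000 = $2,886.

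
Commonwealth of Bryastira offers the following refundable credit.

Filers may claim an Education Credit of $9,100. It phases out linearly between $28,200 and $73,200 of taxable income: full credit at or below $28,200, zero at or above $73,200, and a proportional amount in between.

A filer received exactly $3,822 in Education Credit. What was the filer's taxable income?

$3,822 is 3,822/9,100 of the full $9,100, so 5,278/9,100 of the $45,000 range has been used: income = $28,200 + $45,000 × 5,278/9,100 = $54,300.

$54,300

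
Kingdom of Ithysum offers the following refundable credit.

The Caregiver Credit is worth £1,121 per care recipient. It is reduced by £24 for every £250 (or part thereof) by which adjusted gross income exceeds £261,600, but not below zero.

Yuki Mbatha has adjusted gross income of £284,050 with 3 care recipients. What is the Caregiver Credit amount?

£1,203

Caregiver Credit: base = 3 × £1,121 = £3,363. income exceeds £261,600 by £22,450, which is 90 full-or-partial £250 increments; reduction = 90 × £24 = £2,160, leaving £1,203.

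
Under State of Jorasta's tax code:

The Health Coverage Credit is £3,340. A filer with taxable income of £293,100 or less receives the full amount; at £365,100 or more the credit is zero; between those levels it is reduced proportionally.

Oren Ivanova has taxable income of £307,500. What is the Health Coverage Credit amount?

£2,672

Health Coverage Credit: £307,500 is £14,400 into a £72,000 phase-out range, leaving 57,600/72,000 of the credit: £3,340 × 57,600/72,000 = £2,672.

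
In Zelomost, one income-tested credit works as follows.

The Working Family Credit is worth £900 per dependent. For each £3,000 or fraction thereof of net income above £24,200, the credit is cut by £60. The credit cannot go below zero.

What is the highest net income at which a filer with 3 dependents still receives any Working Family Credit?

Full credit = 3 × £900 = £2,700.
After 44 increments the reduction is 44 × £60 = £2,640, leaving £60; one more increment wipes it out. Increment 44 ends at excess 44 × £3,000 = £132,000, so the highest qualifying income is £24,200 + £132,000 = £156,200.

£156,200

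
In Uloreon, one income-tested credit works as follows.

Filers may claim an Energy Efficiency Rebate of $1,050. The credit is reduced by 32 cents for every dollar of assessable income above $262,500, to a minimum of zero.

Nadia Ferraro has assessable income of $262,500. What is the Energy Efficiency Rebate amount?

$1,050

Energy Efficiency Rebate: $262,500 is at or below the $262,500 threshold, so the full $1,050 applies.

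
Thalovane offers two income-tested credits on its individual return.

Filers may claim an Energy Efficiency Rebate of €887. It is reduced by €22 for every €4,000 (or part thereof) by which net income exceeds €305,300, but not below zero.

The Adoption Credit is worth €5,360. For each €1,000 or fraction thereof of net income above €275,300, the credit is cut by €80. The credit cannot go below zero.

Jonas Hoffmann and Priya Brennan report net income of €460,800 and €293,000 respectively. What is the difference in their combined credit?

Jonas (€460,800): Energy Efficiency Rebate: income exceeds €305,300 by €155,500, which is 39 full-or-partial €4,000 increments; reduction = 39 × €22 = €858, leaving €29. Adoption Credit: income exceeds €275,300 by €185,500 → 186 increments × €80 = €14,880 ≥ base, so the credit is €0. total €29 + €0 = €29
Priya (€293,000): Energy Efficiency Rebate: €293,000 is at or below the €305,300 threshold, so the full €887 applies. Adoption Credit: income exceeds €275,300 by €17,700, which is 18 full-or-partial €1,000 increments; reduction = 18 × €80 = €1,440, leaving €3,920. total €887 + €3,920 = €4,807
Difference: |€29 − €4,807| = €4,778.

€4,778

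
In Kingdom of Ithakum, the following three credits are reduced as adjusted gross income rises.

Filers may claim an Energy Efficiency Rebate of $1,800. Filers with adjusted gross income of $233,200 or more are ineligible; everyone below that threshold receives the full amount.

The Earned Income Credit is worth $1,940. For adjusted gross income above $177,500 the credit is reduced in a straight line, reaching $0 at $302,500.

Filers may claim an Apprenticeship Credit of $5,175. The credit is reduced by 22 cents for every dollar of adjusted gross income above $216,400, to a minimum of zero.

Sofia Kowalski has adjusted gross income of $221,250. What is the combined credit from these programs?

Energy Efficiency Rebate: $221,250 is below the $233,200 cutoff, so the full $1,800 applies.
Earned Income Credit: $221,250 is $43,750 into a $125,000 phase-out range, leaving 81,250/125,000 of the credit: $1,940 × 81,250/125,000 = $1,261.
Apprenticeship Credit: 22% of the $4,850 excess over $216,400 is $1,067; credit = $5,175 − $1,067 = $4,108.
Total: $1,800 + $1,261 + $4,108 = $7,169.

$7,169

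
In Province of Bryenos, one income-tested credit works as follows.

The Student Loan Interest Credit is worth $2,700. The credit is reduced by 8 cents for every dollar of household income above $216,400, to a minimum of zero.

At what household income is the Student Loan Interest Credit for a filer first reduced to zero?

$250,150

The credit falls by 8% of each dollar above $216,400, so it reaches zero when the excess is $2,700 / 8% = $33,750: income = $216,400 + $33,750 = $250,150.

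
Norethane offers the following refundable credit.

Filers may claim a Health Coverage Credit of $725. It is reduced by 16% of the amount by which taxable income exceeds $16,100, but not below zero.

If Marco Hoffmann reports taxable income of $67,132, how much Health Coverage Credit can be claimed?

Health Coverage Credit: 16% of the $51,032 excess over $16,100 is $8,165.12 ≥ base, so the credit is $0.

$0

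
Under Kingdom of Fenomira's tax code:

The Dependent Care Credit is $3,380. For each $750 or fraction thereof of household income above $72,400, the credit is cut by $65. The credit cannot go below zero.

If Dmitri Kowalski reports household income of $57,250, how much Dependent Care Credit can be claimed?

Dependent Care Credit: $57,250 is at or below the $72,400 threshold, so the full $3,380 applies.

$3,380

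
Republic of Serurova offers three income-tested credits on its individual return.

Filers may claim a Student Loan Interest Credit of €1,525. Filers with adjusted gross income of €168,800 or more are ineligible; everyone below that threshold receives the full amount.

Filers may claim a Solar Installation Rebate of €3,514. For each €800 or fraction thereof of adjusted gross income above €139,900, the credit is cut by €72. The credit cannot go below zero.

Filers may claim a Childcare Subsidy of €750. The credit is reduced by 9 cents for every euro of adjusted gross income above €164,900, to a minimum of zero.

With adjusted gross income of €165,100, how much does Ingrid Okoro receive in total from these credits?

Student Loan Interest Credit: €165,100 is below the €168,800 cutoff, so the full €1,525 applies.
Solar Installation Rebate: income exceeds €139,900 by €25,200, which is 32 full-or-partial €800 increments; reduction = 32 × €72 = €2,304, leaving €1,210.
Childcare Subsidy: 9% of the €200 excess over €164,900 is €18; credit = €750 − €18 = €732.
Total: €1,525 + €1,210 + €732 = €3,467.

€3,467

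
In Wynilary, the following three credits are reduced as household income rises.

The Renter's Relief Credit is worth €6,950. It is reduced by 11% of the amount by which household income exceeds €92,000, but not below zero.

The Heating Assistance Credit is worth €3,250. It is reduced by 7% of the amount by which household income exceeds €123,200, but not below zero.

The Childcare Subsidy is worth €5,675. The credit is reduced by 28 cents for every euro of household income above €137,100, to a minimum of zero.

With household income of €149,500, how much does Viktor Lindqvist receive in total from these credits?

Renter's Relief Credit: 11% of the €57,500 excess over €92,000 is €6,325; credit = €6,950 − €6,325 = €625.
Heating Assistance Credit: 7% of the €26,300 excess over €123,200 is €1,841; credit = €3,250 − €1,841 = €1,409.
Childcare Subsidy: 28% of the €12,400 excess over €137,100 is €3,472; credit = €5,675 − €3,472 = €2,203.
Total: €625 + €1,409 + €2,203 = €4,237.

€4,237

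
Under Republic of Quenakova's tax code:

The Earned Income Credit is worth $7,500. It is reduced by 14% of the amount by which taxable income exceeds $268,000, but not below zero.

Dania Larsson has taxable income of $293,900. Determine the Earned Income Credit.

$3,874

Earned Income Credit: 14% of the $25,900 excess over $268,000 is $3,626; credit = $7,500 − $3,626 = $3,874.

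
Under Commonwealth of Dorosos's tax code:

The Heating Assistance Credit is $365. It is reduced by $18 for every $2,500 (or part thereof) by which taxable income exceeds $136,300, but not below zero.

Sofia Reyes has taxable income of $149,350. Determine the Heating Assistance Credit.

Heating Assistance Credit: income exceeds $136,300 by $13,050, which is 6 full-or-partial $2,500 increments; reduction = 6 × $18 = $108, leaving $257.

$257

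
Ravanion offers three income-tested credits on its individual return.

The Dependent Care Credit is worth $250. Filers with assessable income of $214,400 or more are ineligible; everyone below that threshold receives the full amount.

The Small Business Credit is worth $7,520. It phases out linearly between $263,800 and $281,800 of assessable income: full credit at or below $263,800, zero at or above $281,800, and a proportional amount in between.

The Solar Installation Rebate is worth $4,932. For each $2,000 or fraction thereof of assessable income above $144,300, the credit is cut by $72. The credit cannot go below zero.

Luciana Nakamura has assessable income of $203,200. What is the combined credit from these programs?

$10,542

Dependent Care Credit: $203,200 is below the $214,400 cutoff, so the full $250 applies.
Small Business Credit: $203,200 is at or below the $263,800 threshold, so the full $7,520 applies.
Solar Installation Rebate: income exceeds $144,300 by $58,900, which is 30 full-or-partial $2,000 increments; reduction = 30 × $72 = $2,160, leaving $2,772.
Total: $250 + $7,520 + $2,772 = $10,542.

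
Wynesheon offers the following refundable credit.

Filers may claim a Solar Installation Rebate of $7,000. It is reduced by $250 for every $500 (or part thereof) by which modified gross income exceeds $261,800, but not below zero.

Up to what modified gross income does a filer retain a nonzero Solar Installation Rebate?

$275,300

After 27 increments the reduction is 27 × $250 = $6,750, leaving $250; one more increment wipes it out. Increment 27 ends at excess 27 × $500 = $13,500, so the highest qualifying income is $261,800 + $13,500 = $275,300.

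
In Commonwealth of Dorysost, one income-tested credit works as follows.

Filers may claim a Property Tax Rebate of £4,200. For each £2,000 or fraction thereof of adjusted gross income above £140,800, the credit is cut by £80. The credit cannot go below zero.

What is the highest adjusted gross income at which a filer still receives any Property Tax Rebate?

£244,800

After 52 increments the reduction is 52 × £80 = £4,160, leaving £40; one more increment wipes it out. Increment 52 ends at excess 52 × £2,000 = £104,000, so the highest qualifying income is £140,800 + £104,000 = £244,800.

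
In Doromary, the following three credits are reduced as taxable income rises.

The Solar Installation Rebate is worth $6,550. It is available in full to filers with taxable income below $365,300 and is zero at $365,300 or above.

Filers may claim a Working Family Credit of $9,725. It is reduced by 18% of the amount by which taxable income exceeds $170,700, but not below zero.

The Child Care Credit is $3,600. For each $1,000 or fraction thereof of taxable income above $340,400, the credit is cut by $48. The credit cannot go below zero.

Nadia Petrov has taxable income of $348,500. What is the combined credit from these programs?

Solar Installation Rebate: $348,500 is below the $365,300 cutoff, so the full $6,550 applies.
Working Family Credit: 18% of the $177,800 excess over $170,700 is $32,004 ≥ base, so the credit is $0.
Child Care Credit: income exceeds $340,400 by $8,100, which is 9 full-or-partial $1,000 increments; reduction = 9 × $48 = $432, leaving $3,168.
Total: $6,550 + $0 + $3,168 = $9,718.

$9,718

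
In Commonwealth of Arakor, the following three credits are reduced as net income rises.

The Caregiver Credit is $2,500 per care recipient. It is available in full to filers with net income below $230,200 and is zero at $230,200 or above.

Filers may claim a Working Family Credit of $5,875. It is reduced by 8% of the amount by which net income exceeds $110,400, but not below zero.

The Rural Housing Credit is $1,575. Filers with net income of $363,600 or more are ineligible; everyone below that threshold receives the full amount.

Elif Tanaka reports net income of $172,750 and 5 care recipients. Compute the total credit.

Caregiver Credit: base = 5 × $2,500 = $12,500. $172,750 is below the $230,200 cutoff, so the full $12,500 applies.
Working Family Credit: 8% of the $62,350 excess over $110,400 is $4,988; credit = $5,875 − $4,988 = $887.
Rural Housing Credit: $172,750 is below the $363,600 cutoff, so the full $1,575 applies.
Total: $12,500 + $887 + $1,575 = $14,962.

$14,962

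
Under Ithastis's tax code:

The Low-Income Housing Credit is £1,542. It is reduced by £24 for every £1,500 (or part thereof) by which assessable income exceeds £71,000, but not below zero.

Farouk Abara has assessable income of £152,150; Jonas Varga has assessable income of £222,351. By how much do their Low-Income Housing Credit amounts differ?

Farouk (£152,150): Low-Income Housing Credit: income exceeds £71,000 by £81,150, which is 55 full-or-partial £1,500 increments; reduction = 55 × £24 = £1,320, leaving £222.
Jonas (£222,351): Low-Income Housing Credit: income exceeds £71,000 by £151,351 → 101 increments × £24 = £2,424 ≥ base, so the credit is £0.
Difference: |£222 − £0| = £222.

£222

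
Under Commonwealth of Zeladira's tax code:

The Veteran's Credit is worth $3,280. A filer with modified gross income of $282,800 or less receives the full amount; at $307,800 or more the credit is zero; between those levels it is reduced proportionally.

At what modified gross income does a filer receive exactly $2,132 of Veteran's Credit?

$2,132 is 2,132/3,280 of the full $3,280, so 1,148/3,280 of the $25,000 range has been used: income = $282,800 + $25,000 × 1,148/3,280 = $291,550.

$291,550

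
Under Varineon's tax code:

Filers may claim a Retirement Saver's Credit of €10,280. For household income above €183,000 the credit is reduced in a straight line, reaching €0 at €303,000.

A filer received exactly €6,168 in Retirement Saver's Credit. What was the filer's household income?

€231,000

€6,168 is 6,168/10,280 of the full €10,280, so 4,112/10,280 of the €120,000 range has been used: income = €183,000 + €120,000 × 4,112/10,280 = €231,000.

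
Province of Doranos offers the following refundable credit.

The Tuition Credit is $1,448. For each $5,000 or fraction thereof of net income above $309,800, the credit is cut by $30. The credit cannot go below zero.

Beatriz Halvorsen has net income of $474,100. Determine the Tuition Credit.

$458

Tuition Credit: income exceeds $309,800 by $164,300, which is 33 full-or-partial $5,000 increments; reduction = 33 × $30 = $990, leaving $458.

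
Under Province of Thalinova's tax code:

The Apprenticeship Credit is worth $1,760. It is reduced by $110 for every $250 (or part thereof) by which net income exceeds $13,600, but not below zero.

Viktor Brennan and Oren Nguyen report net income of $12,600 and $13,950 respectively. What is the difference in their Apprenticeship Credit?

Viktor ($12,600): Apprenticeship Credit: $12,600 is at or below the $13,600 threshold, so the full $1,760 applies.
Oren ($13,950): Apprenticeship Credit: income exceeds $13,600 by $350, which is 2 full-or-partial $250 increments; reduction = 2 × $110 = $220, leaving $1,540.
Difference: |$1,760 − $1,540| = $220.

$220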